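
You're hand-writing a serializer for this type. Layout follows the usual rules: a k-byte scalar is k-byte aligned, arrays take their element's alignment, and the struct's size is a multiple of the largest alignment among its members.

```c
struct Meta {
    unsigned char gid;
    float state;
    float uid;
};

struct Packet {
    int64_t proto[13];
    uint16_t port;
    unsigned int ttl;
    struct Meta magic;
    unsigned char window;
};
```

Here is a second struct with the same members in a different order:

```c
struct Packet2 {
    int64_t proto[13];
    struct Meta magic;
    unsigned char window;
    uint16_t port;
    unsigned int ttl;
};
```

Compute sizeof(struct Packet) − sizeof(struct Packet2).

Meta: @0: gid [1B, align 1] → 1; +3 pad (align 4); @4: state [4B, align 4] → 8; @8: uid [4B, align 4] → 12; size 12, align 4
@0: proto [104B, align 8] → 104
@104: port [2B, align 2] → 106
+2 pad (align 4)
@108: ttl [4B, align 4] → 112
@112: magic [12B, align 4] → 124
@124: window [1B, align 1] → 125
+3 tail pad (align 8)
size 128, align 8
— Packet2 —
@0: proto [104B, align 8] → 104
@104: magic [12B, align 4] → 116
@116: window [1B, align 1] → 117
+1 pad (align 2)
@118: port [2B, align 2] → 120
@120: ttl [4B, align 4] → 124
+4 tail pad (align 8)
size 128, align 8
128 − 128 = 0

0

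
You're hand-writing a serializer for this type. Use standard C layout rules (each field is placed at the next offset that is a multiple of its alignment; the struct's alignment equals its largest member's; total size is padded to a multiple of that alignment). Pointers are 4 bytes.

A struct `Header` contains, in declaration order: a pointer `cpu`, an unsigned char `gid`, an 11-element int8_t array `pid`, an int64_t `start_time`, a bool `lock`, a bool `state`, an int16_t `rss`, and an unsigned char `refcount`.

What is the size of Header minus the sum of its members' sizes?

3

0..4  cpu  (4B, 4-aligned)
4..5  gid  (1B, 1-aligned)
5..16  pid  (11B, 1-aligned)
16..24  start_time  (8B, 8-aligned)
24..25  lock  (1B, 1-aligned)
25..26  state  (1B, 1-aligned)
26..28  rss  (2B, 2-aligned)
28..29  refcount  (1B, 1-aligned)
29..32  -- tail padding (3B)
sizeof = 32, alignof = 8
data bytes 29, size 32 → padding 3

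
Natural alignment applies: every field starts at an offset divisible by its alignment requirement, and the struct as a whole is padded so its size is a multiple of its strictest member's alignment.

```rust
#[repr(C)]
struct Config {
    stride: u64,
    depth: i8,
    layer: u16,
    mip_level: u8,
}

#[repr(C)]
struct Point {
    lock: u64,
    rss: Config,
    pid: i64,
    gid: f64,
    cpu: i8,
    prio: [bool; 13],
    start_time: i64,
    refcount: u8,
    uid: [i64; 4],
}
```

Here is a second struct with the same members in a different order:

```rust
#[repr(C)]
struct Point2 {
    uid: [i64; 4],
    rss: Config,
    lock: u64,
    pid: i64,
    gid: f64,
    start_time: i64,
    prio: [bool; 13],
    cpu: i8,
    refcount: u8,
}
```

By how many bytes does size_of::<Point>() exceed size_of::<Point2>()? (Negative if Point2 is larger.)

8

Config: @0: stride [8B, align 8] → 8; @8: depth [1B, align 1] → 9; +1 pad (align 2); @10: layer [2B, align 2] → 12; @12: mip_level [1B, align 1] → 13; +3 tail pad (align 8); size 16, align 8
@0: lock [8B, align 8] → 8
@8: rss [16B, align 8] → 24
@24: pid [8B, align 8] → 32
@32: gid [8B, align 8] → 40
@40: cpu [1B, align 1] → 41
@41: prio [13B, align 1] → 54
+2 pad (align 8)
@56: start_time [8B, align 8] → 64
@64: refcount [1B, align 1] → 65
+7 pad (align 8)
@72: uid [32B, align 8] → 104
size 104, align 8
— Point2 —
@0: uid [32B, align 8] → 32
@32: rss [16B, align 8] → 48
@48: lock [8B, align 8] → 56
@56: pid [8B, align 8] → 64
@64: gid [8B, align 8] → 72
@72: start_time [8B, align 8] → 80
@80: prio [13B, align 1] → 93
@93: cpu [1B, align 1] → 94
@94: refcount [1B, align 1] → 95
+1 tail pad (align 8)
size 96, align 8
104 − 96 = 8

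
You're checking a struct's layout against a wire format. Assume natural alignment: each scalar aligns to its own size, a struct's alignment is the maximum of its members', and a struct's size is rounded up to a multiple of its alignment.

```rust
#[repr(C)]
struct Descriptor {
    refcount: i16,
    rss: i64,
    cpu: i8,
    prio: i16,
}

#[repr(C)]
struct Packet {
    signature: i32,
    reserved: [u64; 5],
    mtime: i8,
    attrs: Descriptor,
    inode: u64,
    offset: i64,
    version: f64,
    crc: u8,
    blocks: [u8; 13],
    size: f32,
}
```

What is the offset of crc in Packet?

Descriptor: @0: refcount [2B, align 2] → 2; +6 pad (align 8); @8: rss [8B, align 8] → 16; @16: cpu [1B, align 1] → 17; +1 pad (align 2); @18: prio [2B, align 2] → 20; +4 tail pad (align 8); size 24, align 8
@0: signature [4B, align 4] → 4
+4 pad (align 8)
@8: reserved [40B, align 8] → 48
@48: mtime [1B, align 1] → 49
+7 pad (align 8)
@56: attrs [24B, align 8] → 80
@80: inode [8B, align 8] → 88
@88: offset [8B, align 8] → 96
@96: version [8B, align 8] → 104
@104: crc [1B, align 1] → 105

104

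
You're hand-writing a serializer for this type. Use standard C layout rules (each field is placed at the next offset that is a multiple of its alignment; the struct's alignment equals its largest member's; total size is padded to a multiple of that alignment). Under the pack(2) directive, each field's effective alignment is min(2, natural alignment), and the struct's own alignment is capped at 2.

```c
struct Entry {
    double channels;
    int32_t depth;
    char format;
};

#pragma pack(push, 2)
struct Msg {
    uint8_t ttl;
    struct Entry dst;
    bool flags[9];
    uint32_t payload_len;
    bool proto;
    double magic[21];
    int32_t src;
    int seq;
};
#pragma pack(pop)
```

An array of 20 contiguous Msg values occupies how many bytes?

4200

Entry: channels at 0 (size 8, align 8) → ends 8; depth at 8 (size 4, align 4) → ends 12; format at 12 (size 1, align 1) → ends 13; tail pad 3 to reach multiple of 8; total 16 bytes, alignment 8
ttl at 0 (size 1, align 1) → ends 1
pad 1 to align 2 for dst
dst at 2 (size 16, align 2) → ends 18
flags at 18 (size 9, align 1) → ends 27
pad 1 to align 2 for payload_len
payload_len at 28 (size 4, align 2) → ends 32
proto at 32 (size 1, align 1) → ends 33
pad 1 to align 2 for magic
magic at 34 (size 168, align 2) → ends 202
src at 202 (size 4, align 2) → ends 206
seq at 206 (size 4, align 2) → ends 210
total 210 bytes, alignment 2
array of 20: 20 × 210 = 4200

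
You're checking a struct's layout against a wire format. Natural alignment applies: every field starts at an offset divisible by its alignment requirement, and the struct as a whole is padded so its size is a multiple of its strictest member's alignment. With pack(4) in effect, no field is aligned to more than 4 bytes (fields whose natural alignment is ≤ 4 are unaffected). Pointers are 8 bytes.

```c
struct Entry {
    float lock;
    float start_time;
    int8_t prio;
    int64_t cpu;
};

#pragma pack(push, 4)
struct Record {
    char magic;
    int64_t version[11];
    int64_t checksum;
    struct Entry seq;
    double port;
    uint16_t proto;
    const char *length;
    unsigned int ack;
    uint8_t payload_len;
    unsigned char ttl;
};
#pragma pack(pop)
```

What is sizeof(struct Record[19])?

Entry: @0: lock [4B, align 4] → 4; @4: start_time [4B, align 4] → 8; @8: prio [1B, align 1] → 9; +7 pad (align 8); @16: cpu [8B, align 8] → 24; size 24, align 8
@0: magic [1B, align 1] → 1
+3 pad (align 4)
@4: version [88B, align 4] → 92
@92: checksum [8B, align 4] → 100
@100: seq [24B, align 4] → 124
@124: port [8B, align 4] → 132
@132: proto [2B, align 2] → 134
+2 pad (align 4)
@136: length [8B, align 4] → 144
@144: ack [4B, align 4] → 148
@148: payload_len [1B, align 1] → 149
@149: ttl [1B, align 1] → 150
+2 tail pad (align 4)
size 152, align 4
array of 19: 19 × 152 = 2888

2888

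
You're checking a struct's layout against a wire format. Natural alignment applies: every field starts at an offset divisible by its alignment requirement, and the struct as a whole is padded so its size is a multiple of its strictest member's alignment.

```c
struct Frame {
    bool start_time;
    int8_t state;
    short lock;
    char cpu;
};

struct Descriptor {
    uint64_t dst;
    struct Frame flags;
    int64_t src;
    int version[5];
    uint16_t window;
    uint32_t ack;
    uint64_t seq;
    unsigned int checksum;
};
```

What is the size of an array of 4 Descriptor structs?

Frame: @0: start_time [1B, align 1] → 1; @1: state [1B, align 1] → 2; @2: lock [2B, align 2] → 4; @4: cpu [1B, align 1] → 5; +1 tail pad (align 2); size 6, align 2
@0: dst [8B, align 8] → 8
@8: flags [6B, align 2] → 14
+2 pad (align 8)
@16: src [8B, align 8] → 24
@24: version [20B, align 4] → 44
@44: window [2B, align 2] → 46
+2 pad (align 4)
@48: ack [4B, align 4] → 52
+4 pad (align 8)
@56: seq [8B, align 8] → 64
@64: checksum [4B, align 4] → 68
+4 tail pad (align 8)
size 72, align 8
array of 4: 4 × 72 = 288

288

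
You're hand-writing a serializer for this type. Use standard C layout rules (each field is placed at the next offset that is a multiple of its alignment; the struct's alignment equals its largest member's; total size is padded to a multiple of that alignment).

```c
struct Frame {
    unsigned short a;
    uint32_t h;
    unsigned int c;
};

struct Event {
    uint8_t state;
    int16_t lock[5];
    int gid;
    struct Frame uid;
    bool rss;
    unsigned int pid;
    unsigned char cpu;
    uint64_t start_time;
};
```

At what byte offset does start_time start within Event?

40

Frame: a at 0 (size 2, align 2) → ends 2; pad 2 to align 4 for h; h at 4 (size 4, align 4) → ends 8; c at 8 (size 4, align 4) → ends 12; total 12 bytes, alignment 4
state at 0 (size 1, align 1) → ends 1
pad 1 to align 2 for lock
lock at 2 (size 10, align 2) → ends 12
gid at 12 (size 4, align 4) → ends 16
uid at 16 (size 12, align 4) → ends 28
rss at 28 (size 1, align 1) → ends 29
pad 3 to align 4 for pid
pid at 32 (size 4, align 4) → ends 36
cpu at 36 (size 1, align 1) → ends 37
pad 3 to align 8 for start_time
start_time at 40 (size 8, align 8) → ends 48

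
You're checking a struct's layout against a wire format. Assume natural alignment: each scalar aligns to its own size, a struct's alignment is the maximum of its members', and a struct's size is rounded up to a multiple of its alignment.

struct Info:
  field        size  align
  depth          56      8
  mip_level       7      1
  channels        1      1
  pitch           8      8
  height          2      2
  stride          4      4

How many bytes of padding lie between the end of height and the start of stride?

2

0..56  depth  (56B, 8-aligned)
56..63  mip_level  (7B, 1-aligned)
63..64  channels  (1B, 1-aligned)
64..72  pitch  (8B, 8-aligned)
72..74  height  (2B, 2-aligned)
74..76  -- padding (2B)
76..80  stride  (4B, 4-aligned)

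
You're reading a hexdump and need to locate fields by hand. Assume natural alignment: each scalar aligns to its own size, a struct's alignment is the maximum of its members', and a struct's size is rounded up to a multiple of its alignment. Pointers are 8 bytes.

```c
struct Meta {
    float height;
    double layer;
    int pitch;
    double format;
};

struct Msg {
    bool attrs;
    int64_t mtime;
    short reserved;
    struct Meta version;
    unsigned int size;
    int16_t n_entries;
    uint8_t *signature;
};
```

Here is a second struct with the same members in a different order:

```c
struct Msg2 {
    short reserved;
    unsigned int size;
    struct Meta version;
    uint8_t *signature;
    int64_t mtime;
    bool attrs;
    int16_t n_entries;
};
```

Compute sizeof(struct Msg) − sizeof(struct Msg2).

8

Meta: 0..4  height  (4B, 4-aligned); 4..8  -- padding (4B); 8..16  layer  (8B, 8-aligned); 16..20  pitch  (4B, 4-aligned); 20..24  -- padding (4B); 24..32  format  (8B, 8-aligned); sizeof = 32, alignof = 8
0..1  attrs  (1B, 1-aligned)
1..8  -- padding (7B)
8..16  mtime  (8B, 8-aligned)
16..18  reserved  (2B, 2-aligned)
18..24  -- padding (6B)
24..56  version  (32B, 8-aligned)
56..60  size  (4B, 4-aligned)
60..62  n_entries  (2B, 2-aligned)
62..64  -- padding (2B)
64..72  signature  (8B, 8-aligned)
sizeof = 72, alignof = 8
— Msg2 —
0..2  reserved  (2B, 2-aligned)
2..4  -- padding (2B)
4..8  size  (4B, 4-aligned)
8..40  version  (32B, 8-aligned)
40..48  signature  (8B, 8-aligned)
48..56  mtime  (8B, 8-aligned)
56..57  attrs  (1B, 1-aligned)
57..58  -- padding (1B)
58..60  n_entries  (2B, 2-aligned)
60..64  -- tail padding (4B)
sizeof = 64, alignof = 8
72 − 64 = 8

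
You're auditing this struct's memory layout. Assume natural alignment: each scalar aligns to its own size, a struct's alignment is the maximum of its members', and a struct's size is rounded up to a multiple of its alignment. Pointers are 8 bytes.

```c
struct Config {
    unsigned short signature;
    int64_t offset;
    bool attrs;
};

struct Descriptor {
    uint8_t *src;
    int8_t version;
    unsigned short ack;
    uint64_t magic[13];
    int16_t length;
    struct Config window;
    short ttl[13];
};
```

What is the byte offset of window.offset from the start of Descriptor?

Config: signature at 0 (size 2, align 2) → ends 2; pad 6 to align 8 for offset; offset at 8 (size 8, align 8) → ends 16; attrs at 16 (size 1, align 1) → ends 17; tail pad 7 to reach multiple of 8; total 24 bytes, alignment 8
src at 0 (size 8, align 8) → ends 8
version at 8 (size 1, align 1) → ends 9
pad 1 to align 2 for ack
ack at 10 (size 2, align 2) → ends 12
pad 4 to align 8 for magic
magic at 16 (size 104, align 8) → ends 120
length at 120 (size 2, align 2) → ends 122
pad 6 to align 8 for window
window at 128 (size 24, align 8) → ends 152
within Config: offset at 8
128 + 8 = 136

136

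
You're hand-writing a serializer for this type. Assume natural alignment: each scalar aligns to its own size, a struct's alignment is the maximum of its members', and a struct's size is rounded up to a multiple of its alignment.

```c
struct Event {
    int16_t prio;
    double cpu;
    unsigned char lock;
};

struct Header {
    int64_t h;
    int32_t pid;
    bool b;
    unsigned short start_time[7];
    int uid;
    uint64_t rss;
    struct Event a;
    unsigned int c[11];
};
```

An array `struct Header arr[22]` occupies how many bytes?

Event: prio at 0 (size 2, align 2) → ends 2; pad 6 to align 8 for cpu; cpu at 8 (size 8, align 8) → ends 16; lock at 16 (size 1, align 1) → ends 17; tail pad 7 to reach multiple of 8; total 24 bytes, alignment 8
h at 0 (size 8, align 8) → ends 8
pid at 8 (size 4, align 4) → ends 12
b at 12 (size 1, align 1) → ends 13
pad 1 to align 2 for start_time
start_time at 14 (size 14, align 2) → ends 28
uid at 28 (size 4, align 4) → ends 32
rss at 32 (size 8, align 8) → ends 40
a at 40 (size 24, align 8) → ends 64
c at 64 (size 44, align 4) → ends 108
tail pad 4 to reach multiple of 8
total 112 bytes, alignment 8
array of 22: 22 × 112 = 2464

2464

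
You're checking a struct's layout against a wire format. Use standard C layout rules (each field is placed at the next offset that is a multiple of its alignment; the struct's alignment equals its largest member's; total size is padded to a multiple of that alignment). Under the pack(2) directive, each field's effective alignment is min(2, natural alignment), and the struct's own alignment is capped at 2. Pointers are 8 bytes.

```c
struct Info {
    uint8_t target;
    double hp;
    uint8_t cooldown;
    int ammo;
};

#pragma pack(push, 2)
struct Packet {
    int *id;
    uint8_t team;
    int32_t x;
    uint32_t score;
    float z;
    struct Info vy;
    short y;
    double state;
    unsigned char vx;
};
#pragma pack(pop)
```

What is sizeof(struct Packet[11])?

638

Info: 0..1  target  (1B, 1-aligned); 1..8  -- padding (7B); 8..16  hp  (8B, 8-aligned); 16..17  cooldown  (1B, 1-aligned); 17..20  -- padding (3B); 20..24  ammo  (4B, 4-aligned); sizeof = 24, alignof = 8
0..8  id  (8B, 2-aligned)
8..9  team  (1B, 1-aligned)
9..10  -- padding (1B)
10..14  x  (4B, 2-aligned)
14..18  score  (4B, 2-aligned)
18..22  z  (4B, 2-aligned)
22..46  vy  (24B, 2-aligned)
46..48  y  (2B, 2-aligned)
48..56  state  (8B, 2-aligned)
56..57  vx  (1B, 1-aligned)
57..58  -- tail padding (1B)
sizeof = 58, alignof = 2
array of 11: 11 × 58 = 638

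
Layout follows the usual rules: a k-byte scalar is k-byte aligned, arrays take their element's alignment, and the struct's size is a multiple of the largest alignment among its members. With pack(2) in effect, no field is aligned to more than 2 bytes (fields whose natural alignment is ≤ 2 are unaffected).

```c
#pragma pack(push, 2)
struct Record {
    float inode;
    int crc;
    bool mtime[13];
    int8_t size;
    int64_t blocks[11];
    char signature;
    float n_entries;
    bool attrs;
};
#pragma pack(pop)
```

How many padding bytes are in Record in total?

2

@0: inode [4B, align 2] → 4
@4: crc [4B, align 2] → 8
@8: mtime [13B, align 1] → 21
@21: size [1B, align 1] → 22
@22: blocks [88B, align 2] → 110
@110: signature [1B, align 1] → 111
+1 pad (align 2)
@112: n_entries [4B, align 2] → 116
@116: attrs [1B, align 1] → 117
+1 tail pad (align 2)
size 118, align 2
data bytes 116, size 118 → padding 2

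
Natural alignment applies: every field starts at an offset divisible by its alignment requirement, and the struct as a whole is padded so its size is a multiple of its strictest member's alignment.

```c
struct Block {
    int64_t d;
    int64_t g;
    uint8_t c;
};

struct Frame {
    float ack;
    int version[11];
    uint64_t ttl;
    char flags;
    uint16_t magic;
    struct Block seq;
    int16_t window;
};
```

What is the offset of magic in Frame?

58

Block: d at 0 (size 8, align 8) → ends 8; g at 8 (size 8, align 8) → ends 16; c at 16 (size 1, align 1) → ends 17; tail pad 7 to reach multiple of 8; total 24 bytes, alignment 8
ack at 0 (size 4, align 4) → ends 4
version at 4 (size 44, align 4) → ends 48
ttl at 48 (size 8, align 8) → ends 56
flags at 56 (size 1, align 1) → ends 57
pad 1 to align 2 for magic
magic at 58 (size 2, align 2) → ends 60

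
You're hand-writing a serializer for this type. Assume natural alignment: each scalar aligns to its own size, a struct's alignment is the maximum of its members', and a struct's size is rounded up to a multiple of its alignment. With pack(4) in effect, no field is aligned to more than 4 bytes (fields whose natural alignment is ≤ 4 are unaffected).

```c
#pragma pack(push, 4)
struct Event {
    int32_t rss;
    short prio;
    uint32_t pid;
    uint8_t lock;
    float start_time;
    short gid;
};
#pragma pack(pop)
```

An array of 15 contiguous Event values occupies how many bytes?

360

@0: rss [4B, align 4] → 4
@4: prio [2B, align 2] → 6
+2 pad (align 4)
@8: pid [4B, align 4] → 12
@12: lock [1B, align 1] → 13
+3 pad (align 4)
@16: start_time [4B, align 4] → 20
@20: gid [2B, align 2] → 22
+2 tail pad (align 4)
size 24, align 4
array of 15: 15 × 24 = 360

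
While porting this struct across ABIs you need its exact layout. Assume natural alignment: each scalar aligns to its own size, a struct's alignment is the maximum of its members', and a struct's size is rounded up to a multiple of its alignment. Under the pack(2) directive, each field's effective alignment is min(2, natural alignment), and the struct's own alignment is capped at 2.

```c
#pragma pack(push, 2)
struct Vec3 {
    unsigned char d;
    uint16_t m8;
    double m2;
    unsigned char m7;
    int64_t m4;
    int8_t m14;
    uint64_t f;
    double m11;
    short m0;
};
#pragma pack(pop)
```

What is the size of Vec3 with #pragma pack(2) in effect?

42

@0: d [1B, align 1] → 1
+1 pad (align 2)
@2: m8 [2B, align 2] → 4
@4: m2 [8B, align 2] → 12
@12: m7 [1B, align 1] → 13
+1 pad (align 2)
@14: m4 [8B, align 2] → 22
@22: m14 [1B, align 1] → 23
+1 pad (align 2)
@24: f [8B, align 2] → 32
@32: m11 [8B, align 2] → 40
@40: m0 [2B, align 2] → 42
size 42, align 2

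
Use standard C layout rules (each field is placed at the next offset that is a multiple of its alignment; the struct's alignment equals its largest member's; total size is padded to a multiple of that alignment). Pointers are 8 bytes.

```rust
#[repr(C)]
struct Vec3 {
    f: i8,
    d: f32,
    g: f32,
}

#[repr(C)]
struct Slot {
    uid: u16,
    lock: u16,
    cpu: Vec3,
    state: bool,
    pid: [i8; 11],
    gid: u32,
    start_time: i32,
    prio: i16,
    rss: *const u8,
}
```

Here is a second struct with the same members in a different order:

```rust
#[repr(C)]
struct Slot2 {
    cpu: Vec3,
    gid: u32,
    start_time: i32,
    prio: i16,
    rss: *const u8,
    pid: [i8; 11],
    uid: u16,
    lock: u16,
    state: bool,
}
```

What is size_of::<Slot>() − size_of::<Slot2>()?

Vec3: 0..1  f  (1B, 1-aligned); 1..4  -- padding (3B); 4..8  d  (4B, 4-aligned); 8..12  g  (4B, 4-aligned); sizeof = 12, alignof = 4
0..2  uid  (2B, 2-aligned)
2..4  lock  (2B, 2-aligned)
4..16  cpu  (12B, 4-aligned)
16..17  state  (1B, 1-aligned)
17..28  pid  (11B, 1-aligned)
28..32  gid  (4B, 4-aligned)
32..36  start_time  (4B, 4-aligned)
36..38  prio  (2B, 2-aligned)
38..40  -- padding (2B)
40..48  rss  (8B, 8-aligned)
sizeof = 48, alignof = 8
— Slot2 —
0..12  cpu  (12B, 4-aligned)
12..16  gid  (4B, 4-aligned)
16..20  start_time  (4B, 4-aligned)
20..22  prio  (2B, 2-aligned)
22..24  -- padding (2B)
24..32  rss  (8B, 8-aligned)
32..43  pid  (11B, 1-aligned)
43..44  -- padding (1B)
44..46  uid  (2B, 2-aligned)
46..48  lock  (2B, 2-aligned)
48..49  state  (1B, 1-aligned)
49..56  -- tail padding (7B)
sizeof = 56, alignof = 8
48 − 56 = -8

-8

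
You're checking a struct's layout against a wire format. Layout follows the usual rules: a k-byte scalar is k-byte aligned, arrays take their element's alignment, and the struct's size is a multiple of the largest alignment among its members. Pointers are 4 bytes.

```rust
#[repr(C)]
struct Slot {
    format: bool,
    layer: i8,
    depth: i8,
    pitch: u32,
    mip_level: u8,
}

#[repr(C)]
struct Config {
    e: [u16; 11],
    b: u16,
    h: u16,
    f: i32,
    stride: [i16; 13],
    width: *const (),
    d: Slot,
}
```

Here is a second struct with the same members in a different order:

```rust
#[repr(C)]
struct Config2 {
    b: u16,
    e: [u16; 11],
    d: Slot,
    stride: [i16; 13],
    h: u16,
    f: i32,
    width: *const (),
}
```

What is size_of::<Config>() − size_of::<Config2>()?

Slot: format at 0 (size 1, align 1) → ends 1; layer at 1 (size 1, align 1) → ends 2; depth at 2 (size 1, align 1) → ends 3; pad 1 to align 4 for pitch; pitch at 4 (size 4, align 4) → ends 8; mip_level at 8 (size 1, align 1) → ends 9; tail pad 3 to reach multiple of 4; total 12 bytes, alignment 4
e at 0 (size 22, align 2) → ends 22
b at 22 (size 2, align 2) → ends 24
h at 24 (size 2, align 2) → ends 26
pad 2 to align 4 for f
f at 28 (size 4, align 4) → ends 32
stride at 32 (size 26, align 2) → ends 58
pad 2 to align 4 for width
width at 60 (size 4, align 4) → ends 64
d at 64 (size 12, align 4) → ends 76
total 76 bytes, alignment 4
— Config2 —
b at 0 (size 2, align 2) → ends 2
e at 2 (size 22, align 2) → ends 24
d at 24 (size 12, align 4) → ends 36
stride at 36 (size 26, align 2) → ends 62
h at 62 (size 2, align 2) → ends 64
f at 64 (size 4, align 4) → ends 68
width at 68 (size 4, align 4) → ends 72
total 72 bytes, alignment 4
76 − 72 = 4

4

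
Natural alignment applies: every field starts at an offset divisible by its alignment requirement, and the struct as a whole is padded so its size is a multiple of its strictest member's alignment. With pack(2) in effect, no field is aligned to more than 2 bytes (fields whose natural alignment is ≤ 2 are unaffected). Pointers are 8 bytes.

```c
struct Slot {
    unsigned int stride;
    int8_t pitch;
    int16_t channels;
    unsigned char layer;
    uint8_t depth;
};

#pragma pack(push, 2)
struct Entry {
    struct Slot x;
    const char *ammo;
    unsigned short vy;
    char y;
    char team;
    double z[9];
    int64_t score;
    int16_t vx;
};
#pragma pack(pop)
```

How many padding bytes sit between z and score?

Slot: 0..4  stride  (4B, 4-aligned); 4..5  pitch  (1B, 1-aligned); 5..6  -- padding (1B); 6..8  channels  (2B, 2-aligned); 8..9  layer  (1B, 1-aligned); 9..10  depth  (1B, 1-aligned); 10..12  -- tail padding (2B); sizeof = 12, alignof = 4
0..12  x  (12B, 2-aligned)
12..20  ammo  (8B, 2-aligned)
20..22  vy  (2B, 2-aligned)
22..23  y  (1B, 1-aligned)
23..24  team  (1B, 1-aligned)
24..96  z  (72B, 2-aligned)
96..104  score  (8B, 2-aligned)

0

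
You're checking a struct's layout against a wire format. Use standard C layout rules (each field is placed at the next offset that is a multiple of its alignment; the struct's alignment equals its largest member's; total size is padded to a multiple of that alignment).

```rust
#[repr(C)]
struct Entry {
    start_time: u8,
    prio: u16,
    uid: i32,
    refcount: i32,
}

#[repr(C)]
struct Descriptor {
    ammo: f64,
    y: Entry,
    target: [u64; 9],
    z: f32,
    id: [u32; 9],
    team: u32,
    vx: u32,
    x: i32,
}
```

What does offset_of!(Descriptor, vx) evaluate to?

Entry: @0: start_time [1B, align 1] → 1; +1 pad (align 2); @2: prio [2B, align 2] → 4; @4: uid [4B, align 4] → 8; @8: refcount [4B, align 4] → 12; size 12, align 4
@0: ammo [8B, align 8] → 8
@8: y [12B, align 4] → 20
+4 pad (align 8)
@24: target [72B, align 8] → 96
@96: z [4B, align 4] → 100
@100: id [36B, align 4] → 136
@136: team [4B, align 4] → 140
@140: vx [4B, align 4] → 144

140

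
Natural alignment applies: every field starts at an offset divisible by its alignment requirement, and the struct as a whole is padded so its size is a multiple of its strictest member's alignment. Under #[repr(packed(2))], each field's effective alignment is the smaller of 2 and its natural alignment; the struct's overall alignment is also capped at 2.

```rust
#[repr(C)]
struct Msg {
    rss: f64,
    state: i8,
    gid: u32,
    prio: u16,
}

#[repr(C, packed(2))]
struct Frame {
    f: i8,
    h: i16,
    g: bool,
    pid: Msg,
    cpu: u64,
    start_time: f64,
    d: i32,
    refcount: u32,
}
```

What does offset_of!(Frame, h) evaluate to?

Msg: rss at 0 (size 8, align 8) → ends 8; state at 8 (size 1, align 1) → ends 9; pad 3 to align 4 for gid; gid at 12 (size 4, align 4) → ends 16; prio at 16 (size 2, align 2) → ends 18; tail pad 6 to reach multiple of 8; total 24 bytes, alignment 8
f at 0 (size 1, align 1) → ends 1
pad 1 to align 2 for h
h at 2 (size 2, align 2) → ends 4

2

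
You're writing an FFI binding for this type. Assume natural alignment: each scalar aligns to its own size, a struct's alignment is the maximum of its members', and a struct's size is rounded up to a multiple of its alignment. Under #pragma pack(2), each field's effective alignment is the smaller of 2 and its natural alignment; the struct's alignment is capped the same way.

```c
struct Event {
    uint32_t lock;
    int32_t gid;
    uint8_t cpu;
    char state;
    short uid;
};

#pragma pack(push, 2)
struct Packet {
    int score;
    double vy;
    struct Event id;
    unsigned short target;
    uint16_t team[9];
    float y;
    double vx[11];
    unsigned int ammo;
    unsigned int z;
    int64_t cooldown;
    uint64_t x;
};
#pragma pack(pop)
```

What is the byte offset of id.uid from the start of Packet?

22

Event: @0: lock [4B, align 4] → 4; @4: gid [4B, align 4] → 8; @8: cpu [1B, align 1] → 9; @9: state [1B, align 1] → 10; @10: uid [2B, align 2] → 12; size 12, align 4
@0: score [4B, align 2] → 4
@4: vy [8B, align 2] → 12
@12: id [12B, align 2] → 24
within Event: uid at 10
12 + 10 = 22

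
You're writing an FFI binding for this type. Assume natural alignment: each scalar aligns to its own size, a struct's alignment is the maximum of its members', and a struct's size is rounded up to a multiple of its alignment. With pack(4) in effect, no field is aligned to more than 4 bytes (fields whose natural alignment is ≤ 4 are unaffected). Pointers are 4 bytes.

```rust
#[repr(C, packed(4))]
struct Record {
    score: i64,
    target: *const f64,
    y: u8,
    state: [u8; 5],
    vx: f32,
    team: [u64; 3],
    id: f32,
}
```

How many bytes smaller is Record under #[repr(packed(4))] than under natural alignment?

natural layout:
  @0: score [8B, align 8] → 8
  @8: target [4B, align 4] → 12
  @12: y [1B, align 1] → 13
  @13: state [5B, align 1] → 18
  +2 pad (align 4)
  @20: vx [4B, align 4] → 24
  @24: team [24B, align 8] → 48
  @48: id [4B, align 4] → 52
  +4 tail pad (align 8)
  size 56, align 8
packed(4) layout:
  @0: score [8B, align 4] → 8
  @8: target [4B, align 4] → 12
  @12: y [1B, align 1] → 13
  @13: state [5B, align 1] → 18
  +2 pad (align 4)
  @20: vx [4B, align 4] → 24
  @24: team [24B, align 4] → 48
  @48: id [4B, align 4] → 52
  size 52, align 4
56 − 52 = 4

4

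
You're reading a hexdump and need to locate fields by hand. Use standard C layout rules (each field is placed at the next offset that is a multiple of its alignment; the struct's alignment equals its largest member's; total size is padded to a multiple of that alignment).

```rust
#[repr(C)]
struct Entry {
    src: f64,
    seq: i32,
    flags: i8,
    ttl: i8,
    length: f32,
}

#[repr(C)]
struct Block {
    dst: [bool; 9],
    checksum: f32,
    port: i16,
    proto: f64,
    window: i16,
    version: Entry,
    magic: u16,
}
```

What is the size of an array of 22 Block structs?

1584

Entry: @0: src [8B, align 8] → 8; @8: seq [4B, align 4] → 12; @12: flags [1B, align 1] → 13; @13: ttl [1B, align 1] → 14; +2 pad (align 4); @16: length [4B, align 4] → 20; +4 tail pad (align 8); size 24, align 8
@0: dst [9B, align 1] → 9
+3 pad (align 4)
@12: checksum [4B, align 4] → 16
@16: port [2B, align 2] → 18
+6 pad (align 8)
@24: proto [8B, align 8] → 32
@32: window [2B, align 2] → 34
+6 pad (align 8)
@40: version [24B, align 8] → 64
@64: magic [2B, align 2] → 66
+6 tail pad (align 8)
size 72, align 8
array of 22: 22 × 72 = 1584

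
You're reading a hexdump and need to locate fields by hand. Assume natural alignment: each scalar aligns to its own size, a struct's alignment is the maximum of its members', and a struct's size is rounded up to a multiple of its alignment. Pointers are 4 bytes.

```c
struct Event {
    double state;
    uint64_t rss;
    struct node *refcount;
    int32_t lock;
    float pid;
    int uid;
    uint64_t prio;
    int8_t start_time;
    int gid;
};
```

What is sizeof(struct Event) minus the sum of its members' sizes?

3

0..8  state  (8B, 8-aligned)
8..16  rss  (8B, 8-aligned)
16..20  refcount  (4B, 4-aligned)
20..24  lock  (4B, 4-aligned)
24..28  pid  (4B, 4-aligned)
28..32  uid  (4B, 4-aligned)
32..40  prio  (8B, 8-aligned)
40..41  start_time  (1B, 1-aligned)
41..44  -- padding (3B)
44..48  gid  (4B, 4-aligned)
sizeof = 48, alignof = 8
data bytes 45, size 48 → padding 3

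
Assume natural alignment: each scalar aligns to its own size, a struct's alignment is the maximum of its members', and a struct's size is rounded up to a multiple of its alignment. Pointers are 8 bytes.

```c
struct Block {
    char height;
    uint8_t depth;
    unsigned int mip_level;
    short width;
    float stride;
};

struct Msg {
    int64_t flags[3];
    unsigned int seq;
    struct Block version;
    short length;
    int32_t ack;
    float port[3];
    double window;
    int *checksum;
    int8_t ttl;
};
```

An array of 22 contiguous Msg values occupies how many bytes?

1936

Block: 0..1  height  (1B, 1-aligned); 1..2  depth  (1B, 1-aligned); 2..4  -- padding (2B); 4..8  mip_level  (4B, 4-aligned); 8..10  width  (2B, 2-aligned); 10..12  -- padding (2B); 12..16  stride  (4B, 4-aligned); sizeof = 16, alignof = 4
0..24  flags  (24B, 8-aligned)
24..28  seq  (4B, 4-aligned)
28..44  version  (16B, 4-aligned)
44..46  length  (2B, 2-aligned)
46..48  -- padding (2B)
48..52  ack  (4B, 4-aligned)
52..64  port  (12B, 4-aligned)
64..72  window  (8B, 8-aligned)
72..80  checksum  (8B, 8-aligned)
80..81  ttl  (1B, 1-aligned)
81..88  -- tail padding (7B)
sizeof = 88, alignof = 8
array of 22: 22 × 88 = 1936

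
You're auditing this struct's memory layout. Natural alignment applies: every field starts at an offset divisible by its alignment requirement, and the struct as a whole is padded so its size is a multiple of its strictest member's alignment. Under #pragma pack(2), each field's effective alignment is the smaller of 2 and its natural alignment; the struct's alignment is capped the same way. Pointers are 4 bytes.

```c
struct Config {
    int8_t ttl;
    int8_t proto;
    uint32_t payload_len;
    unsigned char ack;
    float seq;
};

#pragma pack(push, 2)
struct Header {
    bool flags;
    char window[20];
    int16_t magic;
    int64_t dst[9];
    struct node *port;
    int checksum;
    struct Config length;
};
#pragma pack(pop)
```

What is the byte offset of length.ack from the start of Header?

112

Config: ttl at 0 (size 1, align 1) → ends 1; proto at 1 (size 1, align 1) → ends 2; pad 2 to align 4 for payload_len; payload_len at 4 (size 4, align 4) → ends 8; ack at 8 (size 1, align 1) → ends 9; pad 3 to align 4 for seq; seq at 12 (size 4, align 4) → ends 16; total 16 bytes, alignment 4
flags at 0 (size 1, align 1) → ends 1
window at 1 (size 20, align 1) → ends 21
pad 1 to align 2 for magic
magic at 22 (size 2, align 2) → ends 24
dst at 24 (size 72, align 2) → ends 96
port at 96 (size 4, align 2) → ends 100
checksum at 100 (size 4, align 2) → ends 104
length at 104 (size 16, align 2) → ends 120
within Config: ack at 8
104 + 8 = 112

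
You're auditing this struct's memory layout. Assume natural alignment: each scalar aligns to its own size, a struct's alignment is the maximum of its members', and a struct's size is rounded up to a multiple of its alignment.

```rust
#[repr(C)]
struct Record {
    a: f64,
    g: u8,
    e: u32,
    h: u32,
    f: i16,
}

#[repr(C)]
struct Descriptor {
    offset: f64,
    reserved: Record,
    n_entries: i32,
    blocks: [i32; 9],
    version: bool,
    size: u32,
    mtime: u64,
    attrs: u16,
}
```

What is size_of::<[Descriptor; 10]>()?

Record: 0..8  a  (8B, 8-aligned); 8..9  g  (1B, 1-aligned); 9..12  -- padding (3B); 12..16  e  (4B, 4-aligned); 16..20  h  (4B, 4-aligned); 20..22  f  (2B, 2-aligned); 22..24  -- tail padding (2B); sizeof = 24, alignof = 8
0..8  offset  (8B, 8-aligned)
8..32  reserved  (24B, 8-aligned)
32..36  n_entries  (4B, 4-aligned)
36..72  blocks  (36B, 4-aligned)
72..73  version  (1B, 1-aligned)
73..76  -- padding (3B)
76..80  size  (4B, 4-aligned)
80..88  mtime  (8B, 8-aligned)
88..90  attrs  (2B, 2-aligned)
90..96  -- tail padding (6B)
sizeof = 96, alignof = 8
array of 10: 10 × 96 = 960

960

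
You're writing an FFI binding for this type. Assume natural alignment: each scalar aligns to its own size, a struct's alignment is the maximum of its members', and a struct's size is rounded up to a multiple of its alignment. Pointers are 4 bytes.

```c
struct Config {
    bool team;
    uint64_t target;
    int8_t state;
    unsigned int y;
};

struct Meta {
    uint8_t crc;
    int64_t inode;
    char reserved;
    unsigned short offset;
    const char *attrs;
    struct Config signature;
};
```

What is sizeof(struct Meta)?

48

Config: @0: team [1B, align 1] → 1; +7 pad (align 8); @8: target [8B, align 8] → 16; @16: state [1B, align 1] → 17; +3 pad (align 4); @20: y [4B, align 4] → 24; size 24, align 8
@0: crc [1B, align 1] → 1
+7 pad (align 8)
@8: inode [8B, align 8] → 16
@16: reserved [1B, align 1] → 17
+1 pad (align 2)
@18: offset [2B, align 2] → 20
@20: attrs [4B, align 4] → 24
@24: signature [24B, align 8] → 48
size 48, align 8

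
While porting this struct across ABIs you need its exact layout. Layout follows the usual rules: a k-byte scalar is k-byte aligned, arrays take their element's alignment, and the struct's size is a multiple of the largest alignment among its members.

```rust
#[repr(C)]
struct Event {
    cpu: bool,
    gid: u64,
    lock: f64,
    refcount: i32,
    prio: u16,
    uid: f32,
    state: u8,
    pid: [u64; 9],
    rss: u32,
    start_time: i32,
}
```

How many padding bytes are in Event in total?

@0: cpu [1B, align 1] → 1
+7 pad (align 8)
@8: gid [8B, align 8] → 16
@16: lock [8B, align 8] → 24
@24: refcount [4B, align 4] → 28
@28: prio [2B, align 2] → 30
+2 pad (align 4)
@32: uid [4B, align 4] → 36
@36: state [1B, align 1] → 37
+3 pad (align 8)
@40: pid [72B, align 8] → 112
@112: rss [4B, align 4] → 116
@116: start_time [4B, align 4] → 120
size 120, align 8
data bytes 108, size 120 → padding 12

12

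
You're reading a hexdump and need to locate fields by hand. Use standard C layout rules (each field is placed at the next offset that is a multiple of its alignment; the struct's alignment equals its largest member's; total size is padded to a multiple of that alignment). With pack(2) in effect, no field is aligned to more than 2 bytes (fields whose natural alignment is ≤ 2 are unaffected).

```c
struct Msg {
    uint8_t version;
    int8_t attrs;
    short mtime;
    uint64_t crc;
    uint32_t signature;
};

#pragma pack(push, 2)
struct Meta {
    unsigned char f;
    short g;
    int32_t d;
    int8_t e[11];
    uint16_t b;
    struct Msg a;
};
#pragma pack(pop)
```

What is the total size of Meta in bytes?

46

Msg: @0: version [1B, align 1] → 1; @1: attrs [1B, align 1] → 2; @2: mtime [2B, align 2] → 4; +4 pad (align 8); @8: crc [8B, align 8] → 16; @16: signature [4B, align 4] → 20; +4 tail pad (align 8); size 24, align 8
@0: f [1B, align 1] → 1
+1 pad (align 2)
@2: g [2B, align 2] → 4
@4: d [4B, align 2] → 8
@8: e [11B, align 1] → 19
+1 pad (align 2)
@20: b [2B, align 2] → 22
@22: a [24B, align 2] → 46
size 46, align 2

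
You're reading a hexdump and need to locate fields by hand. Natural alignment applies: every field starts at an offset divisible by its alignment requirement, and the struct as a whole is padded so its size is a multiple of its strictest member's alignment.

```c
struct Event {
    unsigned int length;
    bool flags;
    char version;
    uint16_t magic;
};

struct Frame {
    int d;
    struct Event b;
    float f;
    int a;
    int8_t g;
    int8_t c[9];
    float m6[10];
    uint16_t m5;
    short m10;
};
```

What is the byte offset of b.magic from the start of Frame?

Event: @0: length [4B, align 4] → 4; @4: flags [1B, align 1] → 5; @5: version [1B, align 1] → 6; @6: magic [2B, align 2] → 8; size 8, align 4
@0: d [4B, align 4] → 4
@4: b [8B, align 4] → 12
within Event: magic at 6
4 + 6 = 10

10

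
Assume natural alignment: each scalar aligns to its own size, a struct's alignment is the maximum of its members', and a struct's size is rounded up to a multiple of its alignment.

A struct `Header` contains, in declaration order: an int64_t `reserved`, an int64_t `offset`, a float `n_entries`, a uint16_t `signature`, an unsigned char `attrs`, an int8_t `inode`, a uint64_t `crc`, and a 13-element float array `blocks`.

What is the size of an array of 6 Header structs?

0..8  reserved  (8B, 8-aligned)
8..16  offset  (8B, 8-aligned)
16..20  n_entries  (4B, 4-aligned)
20..22  signature  (2B, 2-aligned)
22..23  attrs  (1B, 1-aligned)
23..24  inode  (1B, 1-aligned)
24..32  crc  (8B, 8-aligned)
32..84  blocks  (52B, 4-aligned)
84..88  -- tail padding (4B)
sizeof = 88, alignof = 8
array of 6: 6 × 88 = 528

528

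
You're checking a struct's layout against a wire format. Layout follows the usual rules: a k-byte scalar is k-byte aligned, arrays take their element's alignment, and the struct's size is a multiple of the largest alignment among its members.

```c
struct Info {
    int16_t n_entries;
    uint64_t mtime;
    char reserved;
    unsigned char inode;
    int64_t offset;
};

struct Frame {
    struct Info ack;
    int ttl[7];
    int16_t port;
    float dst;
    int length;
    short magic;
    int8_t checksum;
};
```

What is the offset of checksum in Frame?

Info: n_entries at 0 (size 2, align 2) → ends 2; pad 6 to align 8 for mtime; mtime at 8 (size 8, align 8) → ends 16; reserved at 16 (size 1, align 1) → ends 17; inode at 17 (size 1, align 1) → ends 18; pad 6 to align 8 for offset; offset at 24 (size 8, align 8) → ends 32; total 32 bytes, alignment 8
ack at 0 (size 32, align 8) → ends 32
ttl at 32 (size 28, align 4) → ends 60
port at 60 (size 2, align 2) → ends 62
pad 2 to align 4 for dst
dst at 64 (size 4, align 4) → ends 68
length at 68 (size 4, align 4) → ends 72
magic at 72 (size 2, align 2) → ends 74
checksum at 74 (size 1, align 1) → ends 75

74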